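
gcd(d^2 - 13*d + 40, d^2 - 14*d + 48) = d - 8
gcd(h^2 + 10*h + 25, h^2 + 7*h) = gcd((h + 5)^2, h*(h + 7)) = 1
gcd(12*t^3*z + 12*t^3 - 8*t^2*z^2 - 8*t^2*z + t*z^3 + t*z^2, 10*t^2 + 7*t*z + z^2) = 1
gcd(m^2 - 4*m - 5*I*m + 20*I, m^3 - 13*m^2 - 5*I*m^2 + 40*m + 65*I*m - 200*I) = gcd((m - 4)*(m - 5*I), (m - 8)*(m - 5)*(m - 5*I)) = m - 5*I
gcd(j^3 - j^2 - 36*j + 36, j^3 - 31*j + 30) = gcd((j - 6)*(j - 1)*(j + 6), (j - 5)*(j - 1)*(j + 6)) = j^2 + 5*j - 6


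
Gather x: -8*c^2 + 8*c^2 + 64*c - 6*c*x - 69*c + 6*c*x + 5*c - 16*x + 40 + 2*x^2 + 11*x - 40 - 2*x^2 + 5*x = 0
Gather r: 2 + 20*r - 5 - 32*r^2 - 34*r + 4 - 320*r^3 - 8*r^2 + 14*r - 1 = -320*r^3 - 40*r^2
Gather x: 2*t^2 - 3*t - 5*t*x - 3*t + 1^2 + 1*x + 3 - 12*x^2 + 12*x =2*t^2 - 6*t - 12*x^2 + x*(13 - 5*t) + 4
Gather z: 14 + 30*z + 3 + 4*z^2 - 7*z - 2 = 4*z^2 + 23*z + 15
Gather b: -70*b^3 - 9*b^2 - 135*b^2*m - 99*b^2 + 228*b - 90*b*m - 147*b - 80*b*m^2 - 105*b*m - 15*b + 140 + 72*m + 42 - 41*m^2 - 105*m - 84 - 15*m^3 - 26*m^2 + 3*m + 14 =-70*b^3 + b^2*(-135*m - 108) + b*(-80*m^2 - 195*m + 66) - 15*m^3 - 67*m^2 - 30*m + 112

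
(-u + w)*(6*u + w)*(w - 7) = -6*u^2*w + 42*u^2 + 5*u*w^2 - 35*u*w + w^3 - 7*w^2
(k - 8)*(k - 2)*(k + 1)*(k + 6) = k^4 - 3*k^3 - 48*k^2 + 52*k + 96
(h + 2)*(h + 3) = h^2 + 5*h + 6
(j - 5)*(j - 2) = j^2 - 7*j + 10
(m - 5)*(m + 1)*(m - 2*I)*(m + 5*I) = m^4 - 4*m^3 + 3*I*m^3 + 5*m^2 - 12*I*m^2 - 40*m - 15*I*m - 50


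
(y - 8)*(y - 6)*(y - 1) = y^3 - 15*y^2 + 62*y - 48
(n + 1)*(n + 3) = n^2 + 4*n + 3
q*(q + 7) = q^2 + 7*q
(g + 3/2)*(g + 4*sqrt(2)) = g^2 + 3*g/2 + 4*sqrt(2)*g + 6*sqrt(2)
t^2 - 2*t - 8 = (t - 4)*(t + 2)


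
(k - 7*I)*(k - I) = k^2 - 8*I*k - 7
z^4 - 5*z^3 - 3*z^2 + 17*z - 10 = (z - 5)*(z - 1)^2*(z + 2)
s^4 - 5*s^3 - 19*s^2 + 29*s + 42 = (s - 7)*(s - 2)*(s + 1)*(s + 3)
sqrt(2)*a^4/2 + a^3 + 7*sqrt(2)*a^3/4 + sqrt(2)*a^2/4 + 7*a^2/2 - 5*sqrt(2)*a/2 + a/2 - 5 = (a - 1)*(a + 2)*(a + 5/2)*(sqrt(2)*a/2 + 1)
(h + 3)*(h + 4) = h^2 + 7*h + 12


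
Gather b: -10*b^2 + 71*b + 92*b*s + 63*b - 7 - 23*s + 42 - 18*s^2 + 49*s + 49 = -10*b^2 + b*(92*s + 134) - 18*s^2 + 26*s + 84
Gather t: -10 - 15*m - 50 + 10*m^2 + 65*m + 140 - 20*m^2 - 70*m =-10*m^2 - 20*m + 80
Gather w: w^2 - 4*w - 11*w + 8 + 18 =w^2 - 15*w + 26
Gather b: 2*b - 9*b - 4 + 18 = 14 - 7*b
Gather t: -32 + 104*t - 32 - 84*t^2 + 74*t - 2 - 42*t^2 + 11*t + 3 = -126*t^2 + 189*t - 63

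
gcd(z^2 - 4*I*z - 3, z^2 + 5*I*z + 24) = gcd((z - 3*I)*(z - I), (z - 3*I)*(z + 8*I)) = z - 3*I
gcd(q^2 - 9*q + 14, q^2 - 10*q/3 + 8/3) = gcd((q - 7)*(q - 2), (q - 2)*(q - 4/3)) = q - 2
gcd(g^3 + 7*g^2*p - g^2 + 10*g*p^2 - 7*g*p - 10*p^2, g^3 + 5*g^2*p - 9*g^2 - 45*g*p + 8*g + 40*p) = g^2 + 5*g*p - g - 5*p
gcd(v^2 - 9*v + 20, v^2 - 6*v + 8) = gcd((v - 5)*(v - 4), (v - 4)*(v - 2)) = v - 4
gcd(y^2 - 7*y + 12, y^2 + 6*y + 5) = 1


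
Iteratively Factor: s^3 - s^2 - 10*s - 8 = (s + 1)*(s^2 - 2*s - 8) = (s + 1)*(s + 2)*(s - 4)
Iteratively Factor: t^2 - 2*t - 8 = (t - 4)*(t + 2)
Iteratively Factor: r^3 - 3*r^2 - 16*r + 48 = (r - 3)*(r^2 - 16) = (r - 4)*(r - 3)*(r + 4)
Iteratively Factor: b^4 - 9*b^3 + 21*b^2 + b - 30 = (b - 3)*(b^3 - 6*b^2 + 3*b + 10) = (b - 3)*(b + 1)*(b^2 - 7*b + 10) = (b - 3)*(b - 2)*(b + 1)*(b - 5)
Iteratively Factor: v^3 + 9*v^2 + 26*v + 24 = (v + 3)*(v^2 + 6*v + 8) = (v + 2)*(v + 3)*(v + 4)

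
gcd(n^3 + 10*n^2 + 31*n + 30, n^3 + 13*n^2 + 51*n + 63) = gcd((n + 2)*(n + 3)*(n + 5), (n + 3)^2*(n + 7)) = n + 3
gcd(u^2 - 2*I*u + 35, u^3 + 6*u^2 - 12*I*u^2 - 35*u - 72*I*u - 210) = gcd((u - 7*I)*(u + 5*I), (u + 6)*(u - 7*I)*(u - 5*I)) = u - 7*I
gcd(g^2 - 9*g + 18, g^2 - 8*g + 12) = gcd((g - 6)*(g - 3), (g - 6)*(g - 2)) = g - 6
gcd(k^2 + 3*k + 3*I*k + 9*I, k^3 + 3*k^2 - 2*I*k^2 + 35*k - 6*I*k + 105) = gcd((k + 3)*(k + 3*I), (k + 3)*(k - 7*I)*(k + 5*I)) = k + 3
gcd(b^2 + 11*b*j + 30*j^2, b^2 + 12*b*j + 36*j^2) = b + 6*j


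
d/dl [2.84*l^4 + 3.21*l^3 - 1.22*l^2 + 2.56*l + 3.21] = 11.36*l^3 + 9.63*l^2 - 2.44*l + 2.56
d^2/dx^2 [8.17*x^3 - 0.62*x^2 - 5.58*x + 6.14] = 49.02*x - 1.24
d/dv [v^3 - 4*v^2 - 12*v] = 3*v^2 - 8*v - 12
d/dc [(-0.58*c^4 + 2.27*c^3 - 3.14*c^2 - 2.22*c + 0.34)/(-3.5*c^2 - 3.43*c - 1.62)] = (4.06*c^5 - 1.9768*c^4 - 11.8138*c^3 - 8.032*c^2 + 12.5536*c + 4.7626)/(12.25*c^4 + 24.01*c^3 + 23.1049*c^2 + 11.1132*c + 2.6244)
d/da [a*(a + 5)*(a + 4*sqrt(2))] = 3*a^2 + 10*a + 8*sqrt(2)*a + 20*sqrt(2)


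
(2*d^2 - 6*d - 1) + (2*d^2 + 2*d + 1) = 4*d^2 - 4*d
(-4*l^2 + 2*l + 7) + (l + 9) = -4*l^2 + 3*l + 16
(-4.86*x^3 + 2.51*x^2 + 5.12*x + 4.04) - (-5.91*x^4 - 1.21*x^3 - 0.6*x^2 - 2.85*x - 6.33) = 5.91*x^4 - 3.65*x^3 + 3.11*x^2 + 7.97*x + 10.37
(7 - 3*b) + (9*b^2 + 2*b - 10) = 9*b^2 - b - 3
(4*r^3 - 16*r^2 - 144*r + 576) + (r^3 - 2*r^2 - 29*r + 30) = 5*r^3 - 18*r^2 - 173*r + 606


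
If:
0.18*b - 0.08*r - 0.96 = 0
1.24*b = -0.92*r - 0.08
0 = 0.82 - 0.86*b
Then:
No Solution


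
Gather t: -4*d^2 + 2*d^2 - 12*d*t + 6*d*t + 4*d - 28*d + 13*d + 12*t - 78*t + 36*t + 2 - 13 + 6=-2*d^2 - 11*d + t*(-6*d - 30) - 5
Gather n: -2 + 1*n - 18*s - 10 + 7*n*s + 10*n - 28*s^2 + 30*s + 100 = n*(7*s + 11) - 28*s^2 + 12*s + 88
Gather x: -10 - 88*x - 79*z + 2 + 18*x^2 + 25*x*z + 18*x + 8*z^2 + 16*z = 18*x^2 + x*(25*z - 70) + 8*z^2 - 63*z - 8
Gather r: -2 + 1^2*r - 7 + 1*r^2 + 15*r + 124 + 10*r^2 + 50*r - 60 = 11*r^2 + 66*r + 55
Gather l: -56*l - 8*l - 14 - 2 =-64*l - 16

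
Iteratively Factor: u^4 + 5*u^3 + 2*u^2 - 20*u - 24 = (u + 3)*(u^3 + 2*u^2 - 4*u - 8) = (u - 2)*(u + 3)*(u^2 + 4*u + 4) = (u - 2)*(u + 2)*(u + 3)*(u + 2)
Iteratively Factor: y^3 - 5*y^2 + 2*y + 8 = (y + 1)*(y^2 - 6*y + 8) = (y - 2)*(y + 1)*(y - 4)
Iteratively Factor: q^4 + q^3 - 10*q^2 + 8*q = (q - 1)*(q^3 + 2*q^2 - 8*q) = (q - 1)*(q + 4)*(q^2 - 2*q) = (q - 2)*(q - 1)*(q + 4)*(q)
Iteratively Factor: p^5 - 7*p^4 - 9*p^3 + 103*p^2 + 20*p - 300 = (p + 2)*(p^4 - 9*p^3 + 9*p^2 + 85*p - 150) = (p - 5)*(p + 2)*(p^3 - 4*p^2 - 11*p + 30) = (p - 5)^2*(p + 2)*(p^2 + p - 6) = (p - 5)^2*(p + 2)*(p + 3)*(p - 2)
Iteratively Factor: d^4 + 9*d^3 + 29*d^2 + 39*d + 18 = (d + 3)*(d^3 + 6*d^2 + 11*d + 6) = (d + 2)*(d + 3)*(d^2 + 4*d + 3) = (d + 1)*(d + 2)*(d + 3)*(d + 3)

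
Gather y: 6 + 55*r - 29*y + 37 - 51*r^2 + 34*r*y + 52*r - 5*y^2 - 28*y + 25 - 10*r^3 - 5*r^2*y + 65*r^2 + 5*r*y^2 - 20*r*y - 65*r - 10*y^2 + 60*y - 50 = -10*r^3 + 14*r^2 + 42*r + y^2*(5*r - 15) + y*(-5*r^2 + 14*r + 3) + 18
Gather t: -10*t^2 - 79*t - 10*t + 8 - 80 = -10*t^2 - 89*t - 72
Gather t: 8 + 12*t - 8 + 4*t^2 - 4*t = 4*t^2 + 8*t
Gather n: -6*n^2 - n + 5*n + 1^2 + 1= -6*n^2 + 4*n + 2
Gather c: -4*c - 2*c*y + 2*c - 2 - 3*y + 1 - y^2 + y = c*(-2*y - 2) - y^2 - 2*y - 1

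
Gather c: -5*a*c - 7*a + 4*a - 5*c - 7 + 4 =-3*a + c*(-5*a - 5) - 3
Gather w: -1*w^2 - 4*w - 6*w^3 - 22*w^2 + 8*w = -6*w^3 - 23*w^2 + 4*w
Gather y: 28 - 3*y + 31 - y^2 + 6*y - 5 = -y^2 + 3*y + 54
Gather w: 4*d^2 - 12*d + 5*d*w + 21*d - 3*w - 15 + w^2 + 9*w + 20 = 4*d^2 + 9*d + w^2 + w*(5*d + 6) + 5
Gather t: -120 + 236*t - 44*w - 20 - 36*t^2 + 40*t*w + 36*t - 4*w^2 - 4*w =-36*t^2 + t*(40*w + 272) - 4*w^2 - 48*w - 140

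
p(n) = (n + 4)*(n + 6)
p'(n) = 2*n + 10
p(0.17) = 25.73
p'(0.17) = 10.34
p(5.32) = 105.50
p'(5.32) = 20.64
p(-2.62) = 4.66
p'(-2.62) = 4.76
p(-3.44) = 1.43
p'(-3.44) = 3.12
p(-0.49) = 19.34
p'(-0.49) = 9.02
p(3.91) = 78.39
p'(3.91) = 17.82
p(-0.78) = 16.81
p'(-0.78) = 8.44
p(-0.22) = 21.85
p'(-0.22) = 9.56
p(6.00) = 120.00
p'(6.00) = 22.00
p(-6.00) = 0.00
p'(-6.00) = -2.00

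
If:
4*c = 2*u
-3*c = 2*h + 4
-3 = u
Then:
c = -3/2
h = 1/4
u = -3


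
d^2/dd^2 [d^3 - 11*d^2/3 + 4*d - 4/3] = 6*d - 22/3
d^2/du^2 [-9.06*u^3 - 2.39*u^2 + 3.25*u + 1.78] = -54.36*u - 4.78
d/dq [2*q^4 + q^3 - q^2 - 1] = q*(8*q^2 + 3*q - 2)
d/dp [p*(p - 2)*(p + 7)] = 3*p^2 + 10*p - 14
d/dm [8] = 0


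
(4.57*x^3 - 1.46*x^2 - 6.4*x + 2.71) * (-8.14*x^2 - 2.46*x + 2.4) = -37.1998*x^5 + 0.642200000000001*x^4 + 66.6556*x^3 - 9.8194*x^2 - 22.0266*x + 6.504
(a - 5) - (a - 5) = 0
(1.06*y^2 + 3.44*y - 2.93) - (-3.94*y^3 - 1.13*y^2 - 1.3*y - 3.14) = 3.94*y^3 + 2.19*y^2 + 4.74*y + 0.21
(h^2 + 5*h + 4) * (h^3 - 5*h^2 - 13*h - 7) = h^5 - 34*h^3 - 92*h^2 - 87*h - 28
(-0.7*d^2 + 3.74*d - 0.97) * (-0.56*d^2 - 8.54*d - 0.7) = 0.392*d^4 + 3.8836*d^3 - 30.9064*d^2 + 5.6658*d + 0.679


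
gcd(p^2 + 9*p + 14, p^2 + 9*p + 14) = p^2 + 9*p + 14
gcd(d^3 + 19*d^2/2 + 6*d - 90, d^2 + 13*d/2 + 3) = d + 6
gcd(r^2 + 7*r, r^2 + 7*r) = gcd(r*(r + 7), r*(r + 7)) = r^2 + 7*r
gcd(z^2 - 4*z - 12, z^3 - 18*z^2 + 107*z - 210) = z - 6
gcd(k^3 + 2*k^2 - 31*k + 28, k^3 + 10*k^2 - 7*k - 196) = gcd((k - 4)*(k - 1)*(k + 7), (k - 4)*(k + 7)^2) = k^2 + 3*k - 28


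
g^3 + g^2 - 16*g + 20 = (g - 2)^2*(g + 5)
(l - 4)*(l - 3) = l^2 - 7*l + 12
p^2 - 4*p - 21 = (p - 7)*(p + 3)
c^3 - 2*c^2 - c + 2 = (c - 2)*(c - 1)*(c + 1)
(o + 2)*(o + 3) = o^2 + 5*o + 6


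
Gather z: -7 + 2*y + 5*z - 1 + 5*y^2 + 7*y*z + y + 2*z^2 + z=5*y^2 + 3*y + 2*z^2 + z*(7*y + 6) - 8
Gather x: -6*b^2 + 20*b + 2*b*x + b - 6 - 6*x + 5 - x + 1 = -6*b^2 + 21*b + x*(2*b - 7)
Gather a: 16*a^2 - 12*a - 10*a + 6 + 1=16*a^2 - 22*a + 7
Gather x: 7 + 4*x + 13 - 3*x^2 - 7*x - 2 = -3*x^2 - 3*x + 18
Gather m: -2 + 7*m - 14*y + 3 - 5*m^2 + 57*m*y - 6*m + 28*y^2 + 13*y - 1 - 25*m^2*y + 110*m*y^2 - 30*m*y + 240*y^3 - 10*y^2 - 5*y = m^2*(-25*y - 5) + m*(110*y^2 + 27*y + 1) + 240*y^3 + 18*y^2 - 6*y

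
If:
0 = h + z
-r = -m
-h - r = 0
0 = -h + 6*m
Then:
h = 0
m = 0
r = 0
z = 0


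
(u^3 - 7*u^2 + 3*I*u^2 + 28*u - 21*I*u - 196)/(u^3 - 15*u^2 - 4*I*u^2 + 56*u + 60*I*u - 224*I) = (u + 7*I)/(u - 8)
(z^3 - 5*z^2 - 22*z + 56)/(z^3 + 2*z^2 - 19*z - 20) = (z^3 - 5*z^2 - 22*z + 56)/(z^3 + 2*z^2 - 19*z - 20)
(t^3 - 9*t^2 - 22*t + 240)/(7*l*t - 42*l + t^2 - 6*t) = (t^2 - 3*t - 40)/(7*l + t)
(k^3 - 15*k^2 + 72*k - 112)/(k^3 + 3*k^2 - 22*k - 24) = (k^2 - 11*k + 28)/(k^2 + 7*k + 6)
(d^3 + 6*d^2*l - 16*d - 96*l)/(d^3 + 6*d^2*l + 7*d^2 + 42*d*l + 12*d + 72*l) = (d - 4)/(d + 3)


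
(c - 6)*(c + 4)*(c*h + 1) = c^3*h - 2*c^2*h + c^2 - 24*c*h - 2*c - 24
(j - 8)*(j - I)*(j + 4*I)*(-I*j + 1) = -I*j^4 + 4*j^3 + 8*I*j^3 - 32*j^2 - I*j^2 + 4*j + 8*I*j - 32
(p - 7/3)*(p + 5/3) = p^2 - 2*p/3 - 35/9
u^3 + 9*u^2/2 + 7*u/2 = u*(u + 1)*(u + 7/2)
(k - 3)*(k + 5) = k^2 + 2*k - 15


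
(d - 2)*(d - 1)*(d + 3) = d^3 - 7*d + 6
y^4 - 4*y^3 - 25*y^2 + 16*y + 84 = (y - 7)*(y - 2)*(y + 2)*(y + 3)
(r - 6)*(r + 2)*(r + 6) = r^3 + 2*r^2 - 36*r - 72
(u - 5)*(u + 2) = u^2 - 3*u - 10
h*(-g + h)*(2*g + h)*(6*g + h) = -12*g^3*h + 4*g^2*h^2 + 7*g*h^3 + h^4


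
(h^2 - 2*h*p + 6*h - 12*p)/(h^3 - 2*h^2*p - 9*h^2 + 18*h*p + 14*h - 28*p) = (h + 6)/(h^2 - 9*h + 14)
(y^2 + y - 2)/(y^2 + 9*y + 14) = (y - 1)/(y + 7)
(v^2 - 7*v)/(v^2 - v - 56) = v*(7 - v)/(-v^2 + v + 56)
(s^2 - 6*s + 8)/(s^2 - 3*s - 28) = (-s^2 + 6*s - 8)/(-s^2 + 3*s + 28)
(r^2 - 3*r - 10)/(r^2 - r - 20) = (r + 2)/(r + 4)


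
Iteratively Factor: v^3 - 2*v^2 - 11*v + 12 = (v - 4)*(v^2 + 2*v - 3) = (v - 4)*(v - 1)*(v + 3)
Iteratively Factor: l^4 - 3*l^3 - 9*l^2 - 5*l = (l + 1)*(l^3 - 4*l^2 - 5*l) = (l + 1)^2*(l^2 - 5*l) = (l - 5)*(l + 1)^2*(l)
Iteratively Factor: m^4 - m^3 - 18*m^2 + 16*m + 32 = (m + 1)*(m^3 - 2*m^2 - 16*m + 32) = (m - 2)*(m + 1)*(m^2 - 16) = (m - 2)*(m + 1)*(m + 4)*(m - 4)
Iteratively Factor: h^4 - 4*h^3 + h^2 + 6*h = (h - 3)*(h^3 - h^2 - 2*h) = (h - 3)*(h + 1)*(h^2 - 2*h) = (h - 3)*(h - 2)*(h + 1)*(h)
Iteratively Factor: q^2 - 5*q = (q - 5)*(q)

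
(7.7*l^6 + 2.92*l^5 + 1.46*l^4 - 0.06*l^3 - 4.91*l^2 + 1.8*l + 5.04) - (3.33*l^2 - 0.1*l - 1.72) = 7.7*l^6 + 2.92*l^5 + 1.46*l^4 - 0.06*l^3 - 8.24*l^2 + 1.9*l + 6.76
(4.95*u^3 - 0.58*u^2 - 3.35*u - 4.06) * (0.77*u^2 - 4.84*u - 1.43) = 3.8115*u^5 - 24.4046*u^4 - 6.8508*u^3 + 13.9172*u^2 + 24.4409*u + 5.8058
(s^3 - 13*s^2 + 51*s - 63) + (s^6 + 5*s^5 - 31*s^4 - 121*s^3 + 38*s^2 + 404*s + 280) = s^6 + 5*s^5 - 31*s^4 - 120*s^3 + 25*s^2 + 455*s + 217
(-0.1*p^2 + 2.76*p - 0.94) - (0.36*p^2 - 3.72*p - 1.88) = -0.46*p^2 + 6.48*p + 0.94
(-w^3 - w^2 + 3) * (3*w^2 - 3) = -3*w^5 - 3*w^4 + 3*w^3 + 12*w^2 - 9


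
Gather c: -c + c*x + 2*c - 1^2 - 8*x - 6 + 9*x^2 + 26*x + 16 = c*(x + 1) + 9*x^2 + 18*x + 9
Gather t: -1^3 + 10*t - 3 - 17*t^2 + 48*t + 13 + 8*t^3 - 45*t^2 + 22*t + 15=8*t^3 - 62*t^2 + 80*t + 24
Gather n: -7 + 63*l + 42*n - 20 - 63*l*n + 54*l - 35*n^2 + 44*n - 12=117*l - 35*n^2 + n*(86 - 63*l) - 39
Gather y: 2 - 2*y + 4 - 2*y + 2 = 8 - 4*y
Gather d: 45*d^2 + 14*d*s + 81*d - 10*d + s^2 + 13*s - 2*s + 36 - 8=45*d^2 + d*(14*s + 71) + s^2 + 11*s + 28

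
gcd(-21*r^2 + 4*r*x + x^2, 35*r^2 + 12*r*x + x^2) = 7*r + x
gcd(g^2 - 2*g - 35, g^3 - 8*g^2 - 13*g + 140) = g - 7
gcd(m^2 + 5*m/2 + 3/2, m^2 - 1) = m + 1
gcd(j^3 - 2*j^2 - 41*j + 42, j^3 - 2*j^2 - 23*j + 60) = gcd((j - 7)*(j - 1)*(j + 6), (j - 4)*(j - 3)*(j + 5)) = 1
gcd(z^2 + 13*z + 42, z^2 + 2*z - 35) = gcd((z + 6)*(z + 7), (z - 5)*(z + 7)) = z + 7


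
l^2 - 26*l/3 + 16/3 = (l - 8)*(l - 2/3)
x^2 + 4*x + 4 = (x + 2)^2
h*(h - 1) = h^2 - h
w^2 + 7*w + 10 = (w + 2)*(w + 5)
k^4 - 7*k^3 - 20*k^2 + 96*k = k*(k - 8)*(k - 3)*(k + 4)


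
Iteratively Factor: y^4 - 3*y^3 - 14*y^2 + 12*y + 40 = (y - 2)*(y^3 - y^2 - 16*y - 20) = (y - 2)*(y + 2)*(y^2 - 3*y - 10) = (y - 2)*(y + 2)^2*(y - 5)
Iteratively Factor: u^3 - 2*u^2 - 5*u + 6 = (u + 2)*(u^2 - 4*u + 3) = (u - 1)*(u + 2)*(u - 3)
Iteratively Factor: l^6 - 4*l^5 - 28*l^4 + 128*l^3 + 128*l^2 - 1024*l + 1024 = (l + 4)*(l^5 - 8*l^4 + 4*l^3 + 112*l^2 - 320*l + 256) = (l - 2)*(l + 4)*(l^4 - 6*l^3 - 8*l^2 + 96*l - 128) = (l - 2)*(l + 4)^2*(l^3 - 10*l^2 + 32*l - 32) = (l - 4)*(l - 2)*(l + 4)^2*(l^2 - 6*l + 8) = (l - 4)^2*(l - 2)*(l + 4)^2*(l - 2)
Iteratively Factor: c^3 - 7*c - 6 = (c + 2)*(c^2 - 2*c - 3) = (c + 1)*(c + 2)*(c - 3)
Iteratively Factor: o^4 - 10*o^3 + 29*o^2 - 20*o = (o - 4)*(o^3 - 6*o^2 + 5*o) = (o - 4)*(o - 1)*(o^2 - 5*o) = o*(o - 4)*(o - 1)*(o - 5)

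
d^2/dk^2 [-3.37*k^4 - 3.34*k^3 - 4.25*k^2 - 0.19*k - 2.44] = -40.44*k^2 - 20.04*k - 8.5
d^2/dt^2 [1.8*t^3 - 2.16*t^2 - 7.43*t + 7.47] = 10.8*t - 4.32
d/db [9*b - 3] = 9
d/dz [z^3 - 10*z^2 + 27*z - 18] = 3*z^2 - 20*z + 27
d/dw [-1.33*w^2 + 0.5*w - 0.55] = 0.5 - 2.66*w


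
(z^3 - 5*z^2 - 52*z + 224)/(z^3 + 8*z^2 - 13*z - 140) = (z - 8)/(z + 5)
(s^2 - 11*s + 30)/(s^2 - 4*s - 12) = (s - 5)/(s + 2)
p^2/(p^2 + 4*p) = p/(p + 4)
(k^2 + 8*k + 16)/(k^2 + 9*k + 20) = (k + 4)/(k + 5)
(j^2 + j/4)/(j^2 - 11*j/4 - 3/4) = j/(j - 3)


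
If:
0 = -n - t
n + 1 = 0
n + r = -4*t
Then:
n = -1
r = -3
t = 1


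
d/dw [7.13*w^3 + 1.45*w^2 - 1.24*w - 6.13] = 21.39*w^2 + 2.9*w - 1.24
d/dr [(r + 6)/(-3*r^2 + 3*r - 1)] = (3*r^2 + 36*r - 19)/(9*r^4 - 18*r^3 + 15*r^2 - 6*r + 1)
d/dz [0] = 0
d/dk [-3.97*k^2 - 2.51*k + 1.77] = -7.94*k - 2.51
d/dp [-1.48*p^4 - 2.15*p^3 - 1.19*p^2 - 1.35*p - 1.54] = -5.92*p^3 - 6.45*p^2 - 2.38*p - 1.35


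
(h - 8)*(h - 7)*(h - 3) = h^3 - 18*h^2 + 101*h - 168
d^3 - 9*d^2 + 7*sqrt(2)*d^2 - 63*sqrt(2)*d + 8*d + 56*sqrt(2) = (d - 8)*(d - 1)*(d + 7*sqrt(2))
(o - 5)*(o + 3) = o^2 - 2*o - 15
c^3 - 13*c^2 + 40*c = c*(c - 8)*(c - 5)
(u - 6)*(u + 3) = u^2 - 3*u - 18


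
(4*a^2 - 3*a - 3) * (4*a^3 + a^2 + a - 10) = 16*a^5 - 8*a^4 - 11*a^3 - 46*a^2 + 27*a + 30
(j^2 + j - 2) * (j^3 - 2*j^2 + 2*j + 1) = j^5 - j^4 - 2*j^3 + 7*j^2 - 3*j - 2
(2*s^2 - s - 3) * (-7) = -14*s^2 + 7*s + 21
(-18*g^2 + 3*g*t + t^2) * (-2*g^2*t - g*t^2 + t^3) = 36*g^4*t + 12*g^3*t^2 - 23*g^2*t^3 + 2*g*t^4 + t^5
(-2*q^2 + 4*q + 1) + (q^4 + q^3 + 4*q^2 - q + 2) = q^4 + q^3 + 2*q^2 + 3*q + 3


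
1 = 1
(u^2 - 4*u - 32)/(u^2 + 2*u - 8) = (u - 8)/(u - 2)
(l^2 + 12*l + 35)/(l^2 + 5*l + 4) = (l^2 + 12*l + 35)/(l^2 + 5*l + 4)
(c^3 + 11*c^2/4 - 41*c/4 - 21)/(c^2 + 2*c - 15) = (c^2 + 23*c/4 + 7)/(c + 5)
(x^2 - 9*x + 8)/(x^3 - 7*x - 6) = (-x^2 + 9*x - 8)/(-x^3 + 7*x + 6)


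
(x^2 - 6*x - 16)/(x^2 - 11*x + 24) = (x + 2)/(x - 3)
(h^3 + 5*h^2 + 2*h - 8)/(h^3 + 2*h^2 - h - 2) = (h + 4)/(h + 1)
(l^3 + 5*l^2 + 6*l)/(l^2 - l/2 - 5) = 2*l*(l + 3)/(2*l - 5)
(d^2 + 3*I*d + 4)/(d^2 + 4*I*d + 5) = (d + 4*I)/(d + 5*I)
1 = 1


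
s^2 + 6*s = s*(s + 6)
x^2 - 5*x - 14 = (x - 7)*(x + 2)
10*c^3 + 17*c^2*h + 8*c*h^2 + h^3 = (c + h)*(2*c + h)*(5*c + h)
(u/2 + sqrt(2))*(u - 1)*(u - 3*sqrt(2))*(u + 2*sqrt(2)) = u^4/2 - u^3/2 + sqrt(2)*u^3/2 - 8*u^2 - sqrt(2)*u^2/2 - 12*sqrt(2)*u + 8*u + 12*sqrt(2)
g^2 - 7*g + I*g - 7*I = (g - 7)*(g + I)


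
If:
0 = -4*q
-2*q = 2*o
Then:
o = 0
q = 0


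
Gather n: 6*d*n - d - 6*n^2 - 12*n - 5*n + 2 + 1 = -d - 6*n^2 + n*(6*d - 17) + 3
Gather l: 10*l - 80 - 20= 10*l - 100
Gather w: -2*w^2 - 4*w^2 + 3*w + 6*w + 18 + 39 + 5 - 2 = -6*w^2 + 9*w + 60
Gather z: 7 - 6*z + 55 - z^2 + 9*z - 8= -z^2 + 3*z + 54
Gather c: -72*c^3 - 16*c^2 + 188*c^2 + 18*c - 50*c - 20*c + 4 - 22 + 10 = -72*c^3 + 172*c^2 - 52*c - 8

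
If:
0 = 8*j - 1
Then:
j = 1/8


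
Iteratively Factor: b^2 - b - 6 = (b + 2)*(b - 3)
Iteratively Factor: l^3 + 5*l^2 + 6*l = (l + 2)*(l^2 + 3*l) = (l + 2)*(l + 3)*(l)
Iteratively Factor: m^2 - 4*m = (m)*(m - 4)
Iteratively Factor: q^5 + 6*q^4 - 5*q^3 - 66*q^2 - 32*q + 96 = (q - 1)*(q^4 + 7*q^3 + 2*q^2 - 64*q - 96) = (q - 1)*(q + 4)*(q^3 + 3*q^2 - 10*q - 24) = (q - 3)*(q - 1)*(q + 4)*(q^2 + 6*q + 8) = (q - 3)*(q - 1)*(q + 2)*(q + 4)*(q + 4)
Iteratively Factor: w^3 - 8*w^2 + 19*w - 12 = (w - 1)*(w^2 - 7*w + 12) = (w - 4)*(w - 1)*(w - 3)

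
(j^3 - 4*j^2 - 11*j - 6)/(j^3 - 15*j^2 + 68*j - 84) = (j^2 + 2*j + 1)/(j^2 - 9*j + 14)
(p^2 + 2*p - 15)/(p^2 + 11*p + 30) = (p - 3)/(p + 6)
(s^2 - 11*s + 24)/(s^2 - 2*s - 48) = (s - 3)/(s + 6)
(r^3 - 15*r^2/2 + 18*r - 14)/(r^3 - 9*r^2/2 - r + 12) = (2*r^2 - 11*r + 14)/(2*r^2 - 5*r - 12)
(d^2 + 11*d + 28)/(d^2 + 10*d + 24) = (d + 7)/(d + 6)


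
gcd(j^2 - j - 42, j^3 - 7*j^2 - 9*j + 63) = j - 7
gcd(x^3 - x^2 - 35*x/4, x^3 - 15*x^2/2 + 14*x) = x^2 - 7*x/2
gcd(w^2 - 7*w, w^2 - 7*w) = w^2 - 7*w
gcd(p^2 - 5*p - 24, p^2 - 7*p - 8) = p - 8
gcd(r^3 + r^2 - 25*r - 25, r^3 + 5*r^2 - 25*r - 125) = r^2 - 25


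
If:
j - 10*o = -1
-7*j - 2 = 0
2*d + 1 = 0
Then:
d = -1/2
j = -2/7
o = 1/14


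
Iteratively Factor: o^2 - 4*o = (o - 4)*(o)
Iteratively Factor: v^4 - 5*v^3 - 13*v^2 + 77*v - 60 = (v + 4)*(v^3 - 9*v^2 + 23*v - 15) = (v - 5)*(v + 4)*(v^2 - 4*v + 3) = (v - 5)*(v - 1)*(v + 4)*(v - 3)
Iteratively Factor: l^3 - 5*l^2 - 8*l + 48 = (l + 3)*(l^2 - 8*l + 16) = (l - 4)*(l + 3)*(l - 4)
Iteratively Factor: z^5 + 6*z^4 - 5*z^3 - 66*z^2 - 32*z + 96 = (z + 2)*(z^4 + 4*z^3 - 13*z^2 - 40*z + 48) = (z + 2)*(z + 4)*(z^3 - 13*z + 12) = (z + 2)*(z + 4)^2*(z^2 - 4*z + 3) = (z - 1)*(z + 2)*(z + 4)^2*(z - 3)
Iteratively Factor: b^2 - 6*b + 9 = (b - 3)*(b - 3)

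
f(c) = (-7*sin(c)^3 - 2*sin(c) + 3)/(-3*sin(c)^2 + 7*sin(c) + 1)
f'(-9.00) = 4.38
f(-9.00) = -1.80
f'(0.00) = -23.00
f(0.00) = 3.00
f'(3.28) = 48749.60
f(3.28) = -144.08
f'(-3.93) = 1.90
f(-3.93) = -0.21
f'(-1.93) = -0.17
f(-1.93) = -1.30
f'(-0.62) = -1.02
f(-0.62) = -1.36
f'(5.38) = 0.03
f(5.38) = -1.25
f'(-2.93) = 72.79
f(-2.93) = -5.78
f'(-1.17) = 0.18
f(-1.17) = -1.29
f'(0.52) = -1.95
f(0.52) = 0.31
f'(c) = (6*sin(c)*cos(c) - 7*cos(c))*(-7*sin(c)^3 - 2*sin(c) + 3)/(-3*sin(c)^2 + 7*sin(c) + 1)^2 + (-21*sin(c)^2*cos(c) - 2*cos(c))/(-3*sin(c)^2 + 7*sin(c) + 1)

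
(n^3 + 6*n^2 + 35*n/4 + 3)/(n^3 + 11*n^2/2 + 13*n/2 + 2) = (n + 3/2)/(n + 1)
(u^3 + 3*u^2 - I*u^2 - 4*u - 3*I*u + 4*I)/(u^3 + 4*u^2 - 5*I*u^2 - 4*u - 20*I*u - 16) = (u - 1)/(u - 4*I)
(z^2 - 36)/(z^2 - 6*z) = (z + 6)/z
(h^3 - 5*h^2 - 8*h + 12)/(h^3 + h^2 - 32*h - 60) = (h - 1)/(h + 5)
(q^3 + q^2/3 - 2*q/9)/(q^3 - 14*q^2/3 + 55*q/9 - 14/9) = q*(3*q + 2)/(3*q^2 - 13*q + 14)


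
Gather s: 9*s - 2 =9*s - 2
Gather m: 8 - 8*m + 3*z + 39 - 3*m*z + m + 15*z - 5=m*(-3*z - 7) + 18*z + 42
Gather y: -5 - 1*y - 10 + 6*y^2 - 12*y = 6*y^2 - 13*y - 15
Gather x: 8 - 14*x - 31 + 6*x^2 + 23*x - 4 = 6*x^2 + 9*x - 27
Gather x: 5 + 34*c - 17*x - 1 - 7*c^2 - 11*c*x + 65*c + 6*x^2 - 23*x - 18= -7*c^2 + 99*c + 6*x^2 + x*(-11*c - 40) - 14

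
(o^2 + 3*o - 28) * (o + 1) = o^3 + 4*o^2 - 25*o - 28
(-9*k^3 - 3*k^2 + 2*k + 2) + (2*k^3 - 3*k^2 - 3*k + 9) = -7*k^3 - 6*k^2 - k + 11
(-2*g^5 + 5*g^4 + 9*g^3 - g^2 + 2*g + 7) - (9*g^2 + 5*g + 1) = -2*g^5 + 5*g^4 + 9*g^3 - 10*g^2 - 3*g + 6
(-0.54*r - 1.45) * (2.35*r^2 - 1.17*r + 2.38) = -1.269*r^3 - 2.7757*r^2 + 0.4113*r - 3.451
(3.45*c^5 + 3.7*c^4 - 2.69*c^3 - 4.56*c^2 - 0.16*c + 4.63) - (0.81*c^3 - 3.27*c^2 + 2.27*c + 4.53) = 3.45*c^5 + 3.7*c^4 - 3.5*c^3 - 1.29*c^2 - 2.43*c + 0.0999999999999996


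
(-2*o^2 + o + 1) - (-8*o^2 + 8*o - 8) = 6*o^2 - 7*o + 9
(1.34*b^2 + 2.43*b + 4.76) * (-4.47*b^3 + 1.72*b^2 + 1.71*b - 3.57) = -5.9898*b^5 - 8.5573*b^4 - 14.8062*b^3 + 7.5587*b^2 - 0.535500000000001*b - 16.9932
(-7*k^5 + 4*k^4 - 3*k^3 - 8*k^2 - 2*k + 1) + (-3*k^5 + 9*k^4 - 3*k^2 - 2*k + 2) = -10*k^5 + 13*k^4 - 3*k^3 - 11*k^2 - 4*k + 3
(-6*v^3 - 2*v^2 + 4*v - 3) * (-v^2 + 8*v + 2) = 6*v^5 - 46*v^4 - 32*v^3 + 31*v^2 - 16*v - 6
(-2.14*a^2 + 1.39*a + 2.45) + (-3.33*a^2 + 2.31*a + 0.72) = -5.47*a^2 + 3.7*a + 3.17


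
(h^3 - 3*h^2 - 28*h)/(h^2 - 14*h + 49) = h*(h + 4)/(h - 7)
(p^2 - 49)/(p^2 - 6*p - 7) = (p + 7)/(p + 1)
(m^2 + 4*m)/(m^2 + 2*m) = (m + 4)/(m + 2)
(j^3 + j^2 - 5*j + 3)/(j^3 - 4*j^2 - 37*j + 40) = (j^2 + 2*j - 3)/(j^2 - 3*j - 40)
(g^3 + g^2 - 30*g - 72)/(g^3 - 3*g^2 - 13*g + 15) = (g^2 - 2*g - 24)/(g^2 - 6*g + 5)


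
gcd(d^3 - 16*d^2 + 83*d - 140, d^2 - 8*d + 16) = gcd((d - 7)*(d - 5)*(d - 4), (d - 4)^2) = d - 4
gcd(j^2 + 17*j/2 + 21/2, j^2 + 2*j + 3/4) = j + 3/2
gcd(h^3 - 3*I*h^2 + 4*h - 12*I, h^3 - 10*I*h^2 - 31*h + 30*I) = h^2 - 5*I*h - 6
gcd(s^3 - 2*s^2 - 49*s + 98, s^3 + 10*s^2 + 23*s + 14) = s + 7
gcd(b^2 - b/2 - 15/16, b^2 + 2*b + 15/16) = b + 3/4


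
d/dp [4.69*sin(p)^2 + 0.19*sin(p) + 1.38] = (9.38*sin(p) + 0.19)*cos(p)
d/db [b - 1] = 1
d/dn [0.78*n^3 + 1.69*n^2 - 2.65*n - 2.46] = 2.34*n^2 + 3.38*n - 2.65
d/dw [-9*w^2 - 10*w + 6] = -18*w - 10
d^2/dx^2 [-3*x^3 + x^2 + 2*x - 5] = 2 - 18*x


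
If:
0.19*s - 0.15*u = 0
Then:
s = 0.789473684210526*u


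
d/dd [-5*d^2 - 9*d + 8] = -10*d - 9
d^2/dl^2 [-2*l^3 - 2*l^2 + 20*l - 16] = -12*l - 4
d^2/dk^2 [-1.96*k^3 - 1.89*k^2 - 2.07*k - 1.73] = -11.76*k - 3.78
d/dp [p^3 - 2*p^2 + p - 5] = 3*p^2 - 4*p + 1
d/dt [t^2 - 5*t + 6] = 2*t - 5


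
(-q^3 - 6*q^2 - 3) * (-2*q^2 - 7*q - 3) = 2*q^5 + 19*q^4 + 45*q^3 + 24*q^2 + 21*q + 9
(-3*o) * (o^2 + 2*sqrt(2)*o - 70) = -3*o^3 - 6*sqrt(2)*o^2 + 210*o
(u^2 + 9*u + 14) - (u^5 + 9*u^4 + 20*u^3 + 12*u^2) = -u^5 - 9*u^4 - 20*u^3 - 11*u^2 + 9*u + 14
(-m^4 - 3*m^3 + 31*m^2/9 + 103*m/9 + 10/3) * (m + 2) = -m^5 - 5*m^4 - 23*m^3/9 + 55*m^2/3 + 236*m/9 + 20/3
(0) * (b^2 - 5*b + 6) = 0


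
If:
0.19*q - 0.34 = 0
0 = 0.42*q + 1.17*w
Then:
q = 1.79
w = -0.64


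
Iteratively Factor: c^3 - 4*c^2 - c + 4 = (c + 1)*(c^2 - 5*c + 4) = (c - 4)*(c + 1)*(c - 1)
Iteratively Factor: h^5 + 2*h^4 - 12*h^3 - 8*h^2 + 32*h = (h - 2)*(h^4 + 4*h^3 - 4*h^2 - 16*h) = (h - 2)^2*(h^3 + 6*h^2 + 8*h) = h*(h - 2)^2*(h^2 + 6*h + 8) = h*(h - 2)^2*(h + 2)*(h + 4)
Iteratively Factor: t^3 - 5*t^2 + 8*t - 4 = (t - 1)*(t^2 - 4*t + 4) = (t - 2)*(t - 1)*(t - 2)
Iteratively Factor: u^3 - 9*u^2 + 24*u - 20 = (u - 2)*(u^2 - 7*u + 10) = (u - 5)*(u - 2)*(u - 2)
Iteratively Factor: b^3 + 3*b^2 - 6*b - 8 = (b + 4)*(b^2 - b - 2) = (b - 2)*(b + 4)*(b + 1)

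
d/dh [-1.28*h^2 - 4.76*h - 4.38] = -2.56*h - 4.76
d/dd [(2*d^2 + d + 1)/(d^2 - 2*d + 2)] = (-5*d^2 + 6*d + 4)/(d^4 - 4*d^3 + 8*d^2 - 8*d + 4)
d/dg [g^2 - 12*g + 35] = 2*g - 12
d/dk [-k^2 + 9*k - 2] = 9 - 2*k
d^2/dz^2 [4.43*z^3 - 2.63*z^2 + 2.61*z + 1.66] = 26.58*z - 5.26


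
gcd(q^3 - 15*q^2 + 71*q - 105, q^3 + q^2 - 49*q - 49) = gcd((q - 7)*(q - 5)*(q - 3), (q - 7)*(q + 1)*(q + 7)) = q - 7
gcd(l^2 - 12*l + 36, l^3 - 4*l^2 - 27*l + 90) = l - 6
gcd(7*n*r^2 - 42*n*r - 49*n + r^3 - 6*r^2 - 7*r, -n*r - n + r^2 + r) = r + 1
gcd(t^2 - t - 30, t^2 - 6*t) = t - 6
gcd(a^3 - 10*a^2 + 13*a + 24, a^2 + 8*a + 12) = 1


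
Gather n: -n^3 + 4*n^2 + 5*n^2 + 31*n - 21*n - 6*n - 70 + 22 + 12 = -n^3 + 9*n^2 + 4*n - 36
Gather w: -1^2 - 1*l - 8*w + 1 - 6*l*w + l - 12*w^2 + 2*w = -12*w^2 + w*(-6*l - 6)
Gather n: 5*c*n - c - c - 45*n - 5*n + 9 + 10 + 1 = -2*c + n*(5*c - 50) + 20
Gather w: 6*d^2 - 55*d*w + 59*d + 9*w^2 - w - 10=6*d^2 + 59*d + 9*w^2 + w*(-55*d - 1) - 10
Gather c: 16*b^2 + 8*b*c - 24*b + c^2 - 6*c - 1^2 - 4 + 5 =16*b^2 - 24*b + c^2 + c*(8*b - 6)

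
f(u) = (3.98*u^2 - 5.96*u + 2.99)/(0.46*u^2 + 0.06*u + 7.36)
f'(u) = (-0.92*u - 0.06)*(3.98*u^2 - 5.96*u + 2.99)/(0.46*u^2 + 0.06*u + 7.36)^2 + (7.96*u - 5.96)/(0.46*u^2 + 0.06*u + 7.36)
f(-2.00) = 3.40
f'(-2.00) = -1.74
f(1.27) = 0.23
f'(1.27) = 0.47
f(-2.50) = 4.24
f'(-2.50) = -1.62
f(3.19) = 2.00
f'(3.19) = 1.10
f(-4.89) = 7.05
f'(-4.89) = -0.75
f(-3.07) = 5.11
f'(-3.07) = -1.41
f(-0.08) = 0.47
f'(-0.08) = -0.90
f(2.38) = 1.12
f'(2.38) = 1.03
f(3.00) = 1.79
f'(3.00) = 1.10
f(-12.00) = 8.89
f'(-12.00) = -0.05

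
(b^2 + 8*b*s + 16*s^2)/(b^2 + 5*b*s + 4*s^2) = (b + 4*s)/(b + s)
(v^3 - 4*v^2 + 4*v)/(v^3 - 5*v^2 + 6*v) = (v - 2)/(v - 3)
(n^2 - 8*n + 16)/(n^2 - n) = (n^2 - 8*n + 16)/(n*(n - 1))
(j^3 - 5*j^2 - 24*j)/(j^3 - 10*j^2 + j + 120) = j/(j - 5)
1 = 1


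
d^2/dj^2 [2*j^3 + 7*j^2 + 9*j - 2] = 12*j + 14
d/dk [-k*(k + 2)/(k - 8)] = (-k^2 + 16*k + 16)/(k^2 - 16*k + 64)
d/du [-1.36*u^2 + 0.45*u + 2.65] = 0.45 - 2.72*u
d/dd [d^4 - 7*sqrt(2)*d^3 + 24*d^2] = d*(4*d^2 - 21*sqrt(2)*d + 48)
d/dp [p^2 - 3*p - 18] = 2*p - 3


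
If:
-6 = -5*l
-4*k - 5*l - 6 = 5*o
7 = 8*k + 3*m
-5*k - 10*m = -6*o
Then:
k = 566/253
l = 6/5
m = -919/253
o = -1060/253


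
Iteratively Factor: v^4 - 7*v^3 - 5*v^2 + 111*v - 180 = (v - 5)*(v^3 - 2*v^2 - 15*v + 36) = (v - 5)*(v - 3)*(v^2 + v - 12) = (v - 5)*(v - 3)*(v + 4)*(v - 3)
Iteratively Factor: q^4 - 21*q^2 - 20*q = (q)*(q^3 - 21*q - 20) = q*(q - 5)*(q^2 + 5*q + 4) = q*(q - 5)*(q + 4)*(q + 1)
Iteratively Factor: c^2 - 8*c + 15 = (c - 5)*(c - 3)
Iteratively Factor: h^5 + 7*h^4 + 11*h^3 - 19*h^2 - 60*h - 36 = (h + 1)*(h^4 + 6*h^3 + 5*h^2 - 24*h - 36) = (h - 2)*(h + 1)*(h^3 + 8*h^2 + 21*h + 18) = (h - 2)*(h + 1)*(h + 2)*(h^2 + 6*h + 9) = (h - 2)*(h + 1)*(h + 2)*(h + 3)*(h + 3)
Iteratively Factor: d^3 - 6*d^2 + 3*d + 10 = (d + 1)*(d^2 - 7*d + 10) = (d - 5)*(d + 1)*(d - 2)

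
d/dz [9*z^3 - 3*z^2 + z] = 27*z^2 - 6*z + 1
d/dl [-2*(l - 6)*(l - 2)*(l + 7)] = -6*l^2 + 4*l + 88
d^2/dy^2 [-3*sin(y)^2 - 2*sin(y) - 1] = 2*sin(y) - 6*cos(2*y)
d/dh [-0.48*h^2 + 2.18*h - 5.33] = 2.18 - 0.96*h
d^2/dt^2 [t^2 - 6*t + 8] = 2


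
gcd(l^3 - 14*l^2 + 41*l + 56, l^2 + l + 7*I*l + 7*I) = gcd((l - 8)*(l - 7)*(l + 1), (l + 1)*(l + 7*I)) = l + 1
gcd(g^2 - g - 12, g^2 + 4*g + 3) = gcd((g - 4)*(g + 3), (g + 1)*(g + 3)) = g + 3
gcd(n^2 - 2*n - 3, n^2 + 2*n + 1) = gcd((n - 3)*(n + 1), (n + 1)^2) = n + 1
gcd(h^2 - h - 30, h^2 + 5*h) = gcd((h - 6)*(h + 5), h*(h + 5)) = h + 5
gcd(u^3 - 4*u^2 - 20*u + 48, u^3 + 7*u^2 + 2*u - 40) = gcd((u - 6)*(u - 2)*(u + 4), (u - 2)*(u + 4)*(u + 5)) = u^2 + 2*u - 8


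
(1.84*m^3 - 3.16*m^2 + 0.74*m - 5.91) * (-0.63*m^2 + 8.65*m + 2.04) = -1.1592*m^5 + 17.9068*m^4 - 24.0466*m^3 + 3.6779*m^2 - 49.6119*m - 12.0564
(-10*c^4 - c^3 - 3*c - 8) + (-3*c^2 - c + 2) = -10*c^4 - c^3 - 3*c^2 - 4*c - 6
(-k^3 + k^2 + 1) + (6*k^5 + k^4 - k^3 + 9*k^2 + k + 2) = 6*k^5 + k^4 - 2*k^3 + 10*k^2 + k + 3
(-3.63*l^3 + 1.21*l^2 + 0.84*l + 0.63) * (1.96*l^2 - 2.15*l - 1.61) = -7.1148*l^5 + 10.1761*l^4 + 4.8892*l^3 - 2.5193*l^2 - 2.7069*l - 1.0143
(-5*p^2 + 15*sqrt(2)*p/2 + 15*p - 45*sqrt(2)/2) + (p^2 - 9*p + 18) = -4*p^2 + 6*p + 15*sqrt(2)*p/2 - 45*sqrt(2)/2 + 18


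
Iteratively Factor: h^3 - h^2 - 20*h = (h)*(h^2 - h - 20) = h*(h + 4)*(h - 5)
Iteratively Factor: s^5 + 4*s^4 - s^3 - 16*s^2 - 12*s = (s - 2)*(s^4 + 6*s^3 + 11*s^2 + 6*s) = (s - 2)*(s + 1)*(s^3 + 5*s^2 + 6*s) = (s - 2)*(s + 1)*(s + 3)*(s^2 + 2*s) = (s - 2)*(s + 1)*(s + 2)*(s + 3)*(s)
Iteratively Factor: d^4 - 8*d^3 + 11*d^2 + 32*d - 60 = (d - 2)*(d^3 - 6*d^2 - d + 30) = (d - 5)*(d - 2)*(d^2 - d - 6) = (d - 5)*(d - 3)*(d - 2)*(d + 2)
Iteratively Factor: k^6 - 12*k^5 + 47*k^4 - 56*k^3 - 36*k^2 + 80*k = (k)*(k^5 - 12*k^4 + 47*k^3 - 56*k^2 - 36*k + 80) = k*(k - 5)*(k^4 - 7*k^3 + 12*k^2 + 4*k - 16) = k*(k - 5)*(k - 2)*(k^3 - 5*k^2 + 2*k + 8) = k*(k - 5)*(k - 4)*(k - 2)*(k^2 - k - 2) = k*(k - 5)*(k - 4)*(k - 2)*(k + 1)*(k - 2)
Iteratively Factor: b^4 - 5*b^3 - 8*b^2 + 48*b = (b - 4)*(b^3 - b^2 - 12*b) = b*(b - 4)*(b^2 - b - 12) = b*(b - 4)*(b + 3)*(b - 4)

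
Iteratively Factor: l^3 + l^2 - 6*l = (l + 3)*(l^2 - 2*l) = l*(l + 3)*(l - 2)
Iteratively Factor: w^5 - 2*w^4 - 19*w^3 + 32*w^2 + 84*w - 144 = (w + 3)*(w^4 - 5*w^3 - 4*w^2 + 44*w - 48) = (w + 3)^2*(w^3 - 8*w^2 + 20*w - 16) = (w - 4)*(w + 3)^2*(w^2 - 4*w + 4) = (w - 4)*(w - 2)*(w + 3)^2*(w - 2)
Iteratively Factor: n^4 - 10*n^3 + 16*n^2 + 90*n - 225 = (n - 3)*(n^3 - 7*n^2 - 5*n + 75) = (n - 5)*(n - 3)*(n^2 - 2*n - 15) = (n - 5)*(n - 3)*(n + 3)*(n - 5)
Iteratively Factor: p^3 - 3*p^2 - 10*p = (p + 2)*(p^2 - 5*p) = (p - 5)*(p + 2)*(p)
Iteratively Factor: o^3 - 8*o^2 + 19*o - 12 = (o - 3)*(o^2 - 5*o + 4) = (o - 3)*(o - 1)*(o - 4)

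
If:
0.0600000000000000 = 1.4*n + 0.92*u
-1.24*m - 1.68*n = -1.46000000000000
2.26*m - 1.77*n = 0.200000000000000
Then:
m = 0.49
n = 0.51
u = -0.71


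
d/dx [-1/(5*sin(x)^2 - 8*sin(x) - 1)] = 2*(5*sin(x) - 4)*cos(x)/(-5*sin(x)^2 + 8*sin(x) + 1)^2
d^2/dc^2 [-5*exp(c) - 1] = -5*exp(c)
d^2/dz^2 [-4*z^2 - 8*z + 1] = -8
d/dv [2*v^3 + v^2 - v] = 6*v^2 + 2*v - 1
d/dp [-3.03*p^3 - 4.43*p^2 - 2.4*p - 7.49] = -9.09*p^2 - 8.86*p - 2.4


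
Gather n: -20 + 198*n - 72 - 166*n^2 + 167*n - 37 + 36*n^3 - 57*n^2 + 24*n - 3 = 36*n^3 - 223*n^2 + 389*n - 132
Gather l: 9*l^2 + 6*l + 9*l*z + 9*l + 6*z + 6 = 9*l^2 + l*(9*z + 15) + 6*z + 6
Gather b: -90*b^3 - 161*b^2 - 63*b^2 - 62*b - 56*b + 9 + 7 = -90*b^3 - 224*b^2 - 118*b + 16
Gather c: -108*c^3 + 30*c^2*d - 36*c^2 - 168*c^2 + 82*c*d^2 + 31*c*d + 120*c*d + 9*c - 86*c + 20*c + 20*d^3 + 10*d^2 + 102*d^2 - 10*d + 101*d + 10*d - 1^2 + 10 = -108*c^3 + c^2*(30*d - 204) + c*(82*d^2 + 151*d - 57) + 20*d^3 + 112*d^2 + 101*d + 9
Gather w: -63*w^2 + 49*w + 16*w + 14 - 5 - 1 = -63*w^2 + 65*w + 8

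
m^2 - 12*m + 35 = (m - 7)*(m - 5)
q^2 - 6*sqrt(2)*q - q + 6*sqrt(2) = (q - 1)*(q - 6*sqrt(2))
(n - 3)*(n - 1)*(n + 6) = n^3 + 2*n^2 - 21*n + 18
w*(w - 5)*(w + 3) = w^3 - 2*w^2 - 15*w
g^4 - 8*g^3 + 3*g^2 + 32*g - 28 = (g - 7)*(g - 2)*(g - 1)*(g + 2)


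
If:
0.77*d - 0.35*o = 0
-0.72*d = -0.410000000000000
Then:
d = 0.57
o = 1.25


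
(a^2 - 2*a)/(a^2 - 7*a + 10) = a/(a - 5)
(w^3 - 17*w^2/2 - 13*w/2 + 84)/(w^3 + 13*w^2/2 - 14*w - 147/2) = (w - 8)/(w + 7)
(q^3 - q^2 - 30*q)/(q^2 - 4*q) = (q^2 - q - 30)/(q - 4)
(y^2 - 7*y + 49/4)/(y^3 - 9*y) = (y^2 - 7*y + 49/4)/(y*(y^2 - 9))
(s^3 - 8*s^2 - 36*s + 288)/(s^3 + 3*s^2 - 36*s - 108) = (s - 8)/(s + 3)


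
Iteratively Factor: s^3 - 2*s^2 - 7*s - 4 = (s - 4)*(s^2 + 2*s + 1) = (s - 4)*(s + 1)*(s + 1)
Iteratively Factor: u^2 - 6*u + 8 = (u - 2)*(u - 4)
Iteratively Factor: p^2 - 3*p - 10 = (p + 2)*(p - 5)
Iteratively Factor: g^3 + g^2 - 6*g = (g)*(g^2 + g - 6) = g*(g - 2)*(g + 3)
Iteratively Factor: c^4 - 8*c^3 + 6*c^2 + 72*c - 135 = (c - 3)*(c^3 - 5*c^2 - 9*c + 45) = (c - 3)^2*(c^2 - 2*c - 15) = (c - 3)^2*(c + 3)*(c - 5)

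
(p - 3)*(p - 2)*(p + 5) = p^3 - 19*p + 30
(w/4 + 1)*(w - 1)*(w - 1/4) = w^3/4 + 11*w^2/16 - 19*w/16 + 1/4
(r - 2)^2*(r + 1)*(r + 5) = r^4 + 2*r^3 - 15*r^2 + 4*r + 20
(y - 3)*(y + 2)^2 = y^3 + y^2 - 8*y - 12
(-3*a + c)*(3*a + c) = -9*a^2 + c^2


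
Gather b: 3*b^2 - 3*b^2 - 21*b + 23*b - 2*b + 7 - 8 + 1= 0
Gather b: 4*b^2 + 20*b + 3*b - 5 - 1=4*b^2 + 23*b - 6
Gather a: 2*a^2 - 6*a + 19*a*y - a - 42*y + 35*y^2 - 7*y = 2*a^2 + a*(19*y - 7) + 35*y^2 - 49*y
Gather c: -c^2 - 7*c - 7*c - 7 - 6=-c^2 - 14*c - 13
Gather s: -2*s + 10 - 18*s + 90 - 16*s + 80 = 180 - 36*s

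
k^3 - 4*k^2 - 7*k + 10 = (k - 5)*(k - 1)*(k + 2)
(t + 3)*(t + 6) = t^2 + 9*t + 18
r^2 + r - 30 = (r - 5)*(r + 6)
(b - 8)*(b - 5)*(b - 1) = b^3 - 14*b^2 + 53*b - 40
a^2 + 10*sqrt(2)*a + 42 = (a + 3*sqrt(2))*(a + 7*sqrt(2))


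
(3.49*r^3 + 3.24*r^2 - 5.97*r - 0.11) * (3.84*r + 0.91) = 13.4016*r^4 + 15.6175*r^3 - 19.9764*r^2 - 5.8551*r - 0.1001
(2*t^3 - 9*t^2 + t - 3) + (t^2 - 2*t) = 2*t^3 - 8*t^2 - t - 3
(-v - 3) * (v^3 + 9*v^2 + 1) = -v^4 - 12*v^3 - 27*v^2 - v - 3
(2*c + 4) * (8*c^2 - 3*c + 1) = 16*c^3 + 26*c^2 - 10*c + 4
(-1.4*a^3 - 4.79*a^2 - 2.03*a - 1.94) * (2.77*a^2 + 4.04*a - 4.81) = -3.878*a^5 - 18.9243*a^4 - 18.2407*a^3 + 9.4649*a^2 + 1.9267*a + 9.3314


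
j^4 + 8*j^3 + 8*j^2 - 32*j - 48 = (j - 2)*(j + 2)^2*(j + 6)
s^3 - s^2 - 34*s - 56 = (s - 7)*(s + 2)*(s + 4)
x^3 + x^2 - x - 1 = (x - 1)*(x + 1)^2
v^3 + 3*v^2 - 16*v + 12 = (v - 2)*(v - 1)*(v + 6)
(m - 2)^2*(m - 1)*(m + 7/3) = m^4 - 8*m^3/3 - 11*m^2/3 + 44*m/3 - 28/3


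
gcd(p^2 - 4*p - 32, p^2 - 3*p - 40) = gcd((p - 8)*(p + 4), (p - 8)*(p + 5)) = p - 8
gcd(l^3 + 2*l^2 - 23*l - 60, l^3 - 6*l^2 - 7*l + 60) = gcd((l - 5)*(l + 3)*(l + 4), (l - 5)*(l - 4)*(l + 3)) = l^2 - 2*l - 15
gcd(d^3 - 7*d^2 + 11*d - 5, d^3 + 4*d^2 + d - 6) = d - 1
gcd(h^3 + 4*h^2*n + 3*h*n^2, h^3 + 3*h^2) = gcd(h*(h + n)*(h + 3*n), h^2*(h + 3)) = h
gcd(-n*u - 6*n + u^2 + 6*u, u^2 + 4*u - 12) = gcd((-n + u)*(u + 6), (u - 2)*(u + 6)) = u + 6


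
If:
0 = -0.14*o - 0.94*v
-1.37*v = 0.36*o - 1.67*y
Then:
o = 10.7080491132333*y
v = -1.59481582537517*y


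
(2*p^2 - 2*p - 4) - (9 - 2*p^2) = 4*p^2 - 2*p - 13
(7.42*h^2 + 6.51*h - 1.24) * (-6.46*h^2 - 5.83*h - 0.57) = -47.9332*h^4 - 85.3132*h^3 - 34.1723*h^2 + 3.5185*h + 0.7068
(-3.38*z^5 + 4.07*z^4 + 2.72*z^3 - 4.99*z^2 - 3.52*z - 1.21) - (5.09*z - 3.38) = -3.38*z^5 + 4.07*z^4 + 2.72*z^3 - 4.99*z^2 - 8.61*z + 2.17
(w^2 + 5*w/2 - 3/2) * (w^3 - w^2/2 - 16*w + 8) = w^5 + 2*w^4 - 75*w^3/4 - 125*w^2/4 + 44*w - 12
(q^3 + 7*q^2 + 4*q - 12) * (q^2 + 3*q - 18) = q^5 + 10*q^4 + 7*q^3 - 126*q^2 - 108*q + 216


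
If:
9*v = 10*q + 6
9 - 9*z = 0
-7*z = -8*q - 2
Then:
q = 5/8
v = 49/36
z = 1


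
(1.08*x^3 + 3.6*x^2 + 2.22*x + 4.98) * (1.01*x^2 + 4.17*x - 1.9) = 1.0908*x^5 + 8.1396*x^4 + 15.2022*x^3 + 7.4472*x^2 + 16.5486*x - 9.462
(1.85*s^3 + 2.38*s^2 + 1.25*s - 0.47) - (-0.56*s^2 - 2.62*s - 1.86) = 1.85*s^3 + 2.94*s^2 + 3.87*s + 1.39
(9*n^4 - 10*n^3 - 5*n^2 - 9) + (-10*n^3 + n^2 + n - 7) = 9*n^4 - 20*n^3 - 4*n^2 + n - 16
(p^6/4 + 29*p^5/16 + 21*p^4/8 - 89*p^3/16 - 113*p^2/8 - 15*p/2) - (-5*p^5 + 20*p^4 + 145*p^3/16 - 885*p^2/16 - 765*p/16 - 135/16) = p^6/4 + 109*p^5/16 - 139*p^4/8 - 117*p^3/8 + 659*p^2/16 + 645*p/16 + 135/16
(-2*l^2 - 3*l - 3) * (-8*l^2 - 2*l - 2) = 16*l^4 + 28*l^3 + 34*l^2 + 12*l + 6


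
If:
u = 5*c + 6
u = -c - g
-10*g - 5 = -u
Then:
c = -61/65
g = -24/65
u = 17/13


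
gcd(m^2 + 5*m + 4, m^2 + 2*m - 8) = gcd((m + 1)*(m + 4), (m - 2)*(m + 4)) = m + 4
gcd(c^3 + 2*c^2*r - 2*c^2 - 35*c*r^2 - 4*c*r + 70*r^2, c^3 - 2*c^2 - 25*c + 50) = c - 2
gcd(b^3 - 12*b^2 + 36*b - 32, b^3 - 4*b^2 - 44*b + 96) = b^2 - 10*b + 16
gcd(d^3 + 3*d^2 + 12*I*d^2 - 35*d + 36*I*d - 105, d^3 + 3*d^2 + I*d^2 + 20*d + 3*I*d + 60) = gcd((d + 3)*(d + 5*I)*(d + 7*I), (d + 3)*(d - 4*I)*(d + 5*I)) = d^2 + d*(3 + 5*I) + 15*I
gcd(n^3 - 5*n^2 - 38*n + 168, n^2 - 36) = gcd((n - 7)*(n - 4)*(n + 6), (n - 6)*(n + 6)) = n + 6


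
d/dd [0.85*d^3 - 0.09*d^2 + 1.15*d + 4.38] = 2.55*d^2 - 0.18*d + 1.15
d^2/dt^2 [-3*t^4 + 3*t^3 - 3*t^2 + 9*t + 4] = -36*t^2 + 18*t - 6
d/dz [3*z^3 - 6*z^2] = 3*z*(3*z - 4)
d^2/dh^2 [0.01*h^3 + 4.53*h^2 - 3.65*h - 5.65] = 0.06*h + 9.06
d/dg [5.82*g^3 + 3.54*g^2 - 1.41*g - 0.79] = 17.46*g^2 + 7.08*g - 1.41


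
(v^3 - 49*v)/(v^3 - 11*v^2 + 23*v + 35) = v*(v + 7)/(v^2 - 4*v - 5)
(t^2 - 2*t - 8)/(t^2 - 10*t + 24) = (t + 2)/(t - 6)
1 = 1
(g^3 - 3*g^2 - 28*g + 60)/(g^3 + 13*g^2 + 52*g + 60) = (g^2 - 8*g + 12)/(g^2 + 8*g + 12)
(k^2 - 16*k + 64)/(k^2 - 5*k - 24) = (k - 8)/(k + 3)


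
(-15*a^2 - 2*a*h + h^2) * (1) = -15*a^2 - 2*a*h + h^2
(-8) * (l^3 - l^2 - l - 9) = -8*l^3 + 8*l^2 + 8*l + 72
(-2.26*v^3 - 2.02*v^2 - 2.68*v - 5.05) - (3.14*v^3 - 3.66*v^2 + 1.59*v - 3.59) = -5.4*v^3 + 1.64*v^2 - 4.27*v - 1.46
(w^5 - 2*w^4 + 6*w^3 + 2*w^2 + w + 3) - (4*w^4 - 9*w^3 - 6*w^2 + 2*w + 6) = w^5 - 6*w^4 + 15*w^3 + 8*w^2 - w - 3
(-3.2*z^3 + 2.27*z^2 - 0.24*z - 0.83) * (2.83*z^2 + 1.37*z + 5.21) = -9.056*z^5 + 2.0401*z^4 - 14.2413*z^3 + 9.149*z^2 - 2.3875*z - 4.3243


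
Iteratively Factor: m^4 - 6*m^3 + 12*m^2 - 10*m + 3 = (m - 1)*(m^3 - 5*m^2 + 7*m - 3) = (m - 1)^2*(m^2 - 4*m + 3) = (m - 1)^3*(m - 3)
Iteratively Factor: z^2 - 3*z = (z - 3)*(z)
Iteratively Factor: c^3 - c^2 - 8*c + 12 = (c - 2)*(c^2 + c - 6) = (c - 2)*(c + 3)*(c - 2)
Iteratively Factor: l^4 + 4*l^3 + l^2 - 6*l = (l + 2)*(l^3 + 2*l^2 - 3*l) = (l - 1)*(l + 2)*(l^2 + 3*l) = l*(l - 1)*(l + 2)*(l + 3)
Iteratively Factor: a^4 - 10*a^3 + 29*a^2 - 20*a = (a - 1)*(a^3 - 9*a^2 + 20*a) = a*(a - 1)*(a^2 - 9*a + 20) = a*(a - 5)*(a - 1)*(a - 4)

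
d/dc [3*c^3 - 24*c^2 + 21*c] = 9*c^2 - 48*c + 21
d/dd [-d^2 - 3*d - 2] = -2*d - 3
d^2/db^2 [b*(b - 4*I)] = 2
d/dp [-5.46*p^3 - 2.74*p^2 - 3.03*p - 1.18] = -16.38*p^2 - 5.48*p - 3.03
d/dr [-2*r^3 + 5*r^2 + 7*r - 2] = -6*r^2 + 10*r + 7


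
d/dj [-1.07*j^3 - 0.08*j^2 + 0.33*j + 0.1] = -3.21*j^2 - 0.16*j + 0.33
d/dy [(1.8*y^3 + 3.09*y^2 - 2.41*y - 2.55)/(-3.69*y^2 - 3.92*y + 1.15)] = (-6.642*y^4 - 14.112*y^3 - 14.7957*y^2 - 11.712*y - 12.7675)/(13.6161*y^4 + 28.9296*y^3 + 6.8794*y^2 - 9.016*y + 1.3225)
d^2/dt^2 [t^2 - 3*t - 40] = 2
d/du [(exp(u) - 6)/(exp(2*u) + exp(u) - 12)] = (-(exp(u) - 6)*(2*exp(u) + 1) + exp(2*u) + exp(u) - 12)*exp(u)/(exp(2*u) + exp(u) - 12)^2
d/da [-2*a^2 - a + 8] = -4*a - 1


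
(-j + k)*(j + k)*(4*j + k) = -4*j^3 - j^2*k + 4*j*k^2 + k^3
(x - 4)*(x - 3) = x^2 - 7*x + 12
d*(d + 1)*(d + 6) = d^3 + 7*d^2 + 6*d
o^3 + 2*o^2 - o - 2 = (o - 1)*(o + 1)*(o + 2)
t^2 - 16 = (t - 4)*(t + 4)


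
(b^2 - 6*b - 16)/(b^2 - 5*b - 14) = (b - 8)/(b - 7)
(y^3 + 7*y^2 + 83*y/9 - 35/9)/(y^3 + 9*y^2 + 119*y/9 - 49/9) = (y + 5)/(y + 7)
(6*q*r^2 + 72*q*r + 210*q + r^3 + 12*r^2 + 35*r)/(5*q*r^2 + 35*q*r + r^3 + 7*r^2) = (6*q*r + 30*q + r^2 + 5*r)/(r*(5*q + r))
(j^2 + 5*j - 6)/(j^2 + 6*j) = (j - 1)/j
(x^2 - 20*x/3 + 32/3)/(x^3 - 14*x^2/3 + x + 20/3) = (3*x - 8)/(3*x^2 - 2*x - 5)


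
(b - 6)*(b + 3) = b^2 - 3*b - 18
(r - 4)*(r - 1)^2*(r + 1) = r^4 - 5*r^3 + 3*r^2 + 5*r - 4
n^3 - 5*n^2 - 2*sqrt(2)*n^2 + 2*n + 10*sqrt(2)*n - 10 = (n - 5)*(n - sqrt(2))^2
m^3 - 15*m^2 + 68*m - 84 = (m - 7)*(m - 6)*(m - 2)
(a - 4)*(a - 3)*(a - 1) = a^3 - 8*a^2 + 19*a - 12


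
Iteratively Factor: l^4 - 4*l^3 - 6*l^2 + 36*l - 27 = (l - 3)*(l^3 - l^2 - 9*l + 9) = (l - 3)*(l + 3)*(l^2 - 4*l + 3) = (l - 3)^2*(l + 3)*(l - 1)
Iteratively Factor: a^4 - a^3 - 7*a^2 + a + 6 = (a + 2)*(a^3 - 3*a^2 - a + 3) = (a + 1)*(a + 2)*(a^2 - 4*a + 3) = (a - 3)*(a + 1)*(a + 2)*(a - 1)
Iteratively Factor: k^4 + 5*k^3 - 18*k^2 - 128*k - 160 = (k - 5)*(k^3 + 10*k^2 + 32*k + 32) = (k - 5)*(k + 4)*(k^2 + 6*k + 8) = (k - 5)*(k + 4)^2*(k + 2)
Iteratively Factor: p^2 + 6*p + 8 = (p + 4)*(p + 2)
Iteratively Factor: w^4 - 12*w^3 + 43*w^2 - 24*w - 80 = (w + 1)*(w^3 - 13*w^2 + 56*w - 80) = (w - 4)*(w + 1)*(w^2 - 9*w + 20) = (w - 5)*(w - 4)*(w + 1)*(w - 4)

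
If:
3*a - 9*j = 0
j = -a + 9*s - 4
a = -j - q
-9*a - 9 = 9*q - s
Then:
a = 231/85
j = 77/85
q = -308/85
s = 72/85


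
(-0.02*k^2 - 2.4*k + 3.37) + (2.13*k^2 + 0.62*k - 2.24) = 2.11*k^2 - 1.78*k + 1.13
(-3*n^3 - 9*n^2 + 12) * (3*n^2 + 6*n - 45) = -9*n^5 - 45*n^4 + 81*n^3 + 441*n^2 + 72*n - 540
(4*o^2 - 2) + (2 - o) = 4*o^2 - o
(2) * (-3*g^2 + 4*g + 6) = -6*g^2 + 8*g + 12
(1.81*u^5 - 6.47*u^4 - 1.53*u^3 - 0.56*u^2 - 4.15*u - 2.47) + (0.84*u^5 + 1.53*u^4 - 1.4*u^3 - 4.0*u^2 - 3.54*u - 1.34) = 2.65*u^5 - 4.94*u^4 - 2.93*u^3 - 4.56*u^2 - 7.69*u - 3.81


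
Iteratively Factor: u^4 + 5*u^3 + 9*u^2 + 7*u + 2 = (u + 1)*(u^3 + 4*u^2 + 5*u + 2) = (u + 1)*(u + 2)*(u^2 + 2*u + 1) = (u + 1)^2*(u + 2)*(u + 1)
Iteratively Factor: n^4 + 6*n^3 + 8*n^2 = (n + 4)*(n^3 + 2*n^2) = n*(n + 4)*(n^2 + 2*n) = n^2*(n + 4)*(n + 2)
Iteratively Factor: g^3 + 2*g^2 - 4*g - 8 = (g + 2)*(g^2 - 4) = (g - 2)*(g + 2)*(g + 2)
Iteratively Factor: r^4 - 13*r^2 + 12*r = (r + 4)*(r^3 - 4*r^2 + 3*r) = (r - 3)*(r + 4)*(r^2 - r) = r*(r - 3)*(r + 4)*(r - 1)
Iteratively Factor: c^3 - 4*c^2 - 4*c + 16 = (c + 2)*(c^2 - 6*c + 8) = (c - 2)*(c + 2)*(c - 4)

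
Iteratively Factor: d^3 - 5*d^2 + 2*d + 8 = (d + 1)*(d^2 - 6*d + 8) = (d - 4)*(d + 1)*(d - 2)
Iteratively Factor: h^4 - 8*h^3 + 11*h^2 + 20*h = (h - 5)*(h^3 - 3*h^2 - 4*h) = (h - 5)*(h - 4)*(h^2 + h) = h*(h - 5)*(h - 4)*(h + 1)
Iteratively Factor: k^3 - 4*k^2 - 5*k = (k + 1)*(k^2 - 5*k) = k*(k + 1)*(k - 5)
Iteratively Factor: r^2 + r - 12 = (r - 3)*(r + 4)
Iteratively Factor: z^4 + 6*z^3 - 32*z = (z)*(z^3 + 6*z^2 - 32) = z*(z - 2)*(z^2 + 8*z + 16) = z*(z - 2)*(z + 4)*(z + 4)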